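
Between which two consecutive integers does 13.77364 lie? 13 and 14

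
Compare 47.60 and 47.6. They are equal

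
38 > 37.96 True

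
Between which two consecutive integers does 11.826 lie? 11 and 12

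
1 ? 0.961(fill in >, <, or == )>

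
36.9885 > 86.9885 False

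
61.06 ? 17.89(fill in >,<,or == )>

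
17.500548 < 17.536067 True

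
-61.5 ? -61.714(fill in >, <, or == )>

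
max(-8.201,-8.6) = -8.201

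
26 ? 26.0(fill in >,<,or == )==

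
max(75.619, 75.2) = 75.619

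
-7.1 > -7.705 True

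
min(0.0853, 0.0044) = 0.0044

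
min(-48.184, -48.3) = -48.3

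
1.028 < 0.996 False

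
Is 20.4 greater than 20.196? Yes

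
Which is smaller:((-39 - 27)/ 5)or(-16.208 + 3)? (-16.208 + 3)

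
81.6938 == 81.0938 False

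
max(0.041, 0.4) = 0.4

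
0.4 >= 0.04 True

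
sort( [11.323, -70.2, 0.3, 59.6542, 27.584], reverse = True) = [59.6542, 27.584, 11.323, 0.3, -70.2]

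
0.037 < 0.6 True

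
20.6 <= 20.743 True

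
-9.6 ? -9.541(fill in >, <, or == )<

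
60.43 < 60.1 False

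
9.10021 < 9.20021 True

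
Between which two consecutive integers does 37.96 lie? 37 and 38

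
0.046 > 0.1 False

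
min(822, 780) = 780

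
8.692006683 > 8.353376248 True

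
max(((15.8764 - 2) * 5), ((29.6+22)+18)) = 69.6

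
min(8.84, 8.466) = 8.466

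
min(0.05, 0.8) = 0.05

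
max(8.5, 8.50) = 8.50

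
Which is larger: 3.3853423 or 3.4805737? 3.4805737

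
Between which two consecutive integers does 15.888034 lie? 15 and 16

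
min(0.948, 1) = 0.948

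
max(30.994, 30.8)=30.994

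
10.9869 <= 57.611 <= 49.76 False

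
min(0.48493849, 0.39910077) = 0.39910077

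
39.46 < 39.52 True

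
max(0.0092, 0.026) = 0.026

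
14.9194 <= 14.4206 False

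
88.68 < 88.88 True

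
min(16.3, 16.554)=16.3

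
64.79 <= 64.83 True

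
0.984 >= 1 False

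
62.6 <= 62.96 True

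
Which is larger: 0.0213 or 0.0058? 0.0213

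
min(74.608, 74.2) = 74.2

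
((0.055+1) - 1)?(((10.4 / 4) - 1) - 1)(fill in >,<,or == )<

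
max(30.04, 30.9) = 30.9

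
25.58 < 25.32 False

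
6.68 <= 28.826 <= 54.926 True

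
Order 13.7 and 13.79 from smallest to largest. 13.7, 13.79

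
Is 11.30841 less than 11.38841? Yes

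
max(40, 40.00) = 40.00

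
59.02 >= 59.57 False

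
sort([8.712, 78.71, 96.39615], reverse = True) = [96.39615, 78.71, 8.712]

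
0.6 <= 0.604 True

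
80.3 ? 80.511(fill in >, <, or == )<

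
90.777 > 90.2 True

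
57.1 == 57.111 False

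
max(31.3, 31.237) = 31.3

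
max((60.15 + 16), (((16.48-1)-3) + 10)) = 76.15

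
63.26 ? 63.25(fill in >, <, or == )>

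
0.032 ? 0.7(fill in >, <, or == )<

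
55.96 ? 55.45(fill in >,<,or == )>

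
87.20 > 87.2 False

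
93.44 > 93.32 True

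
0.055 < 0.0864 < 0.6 True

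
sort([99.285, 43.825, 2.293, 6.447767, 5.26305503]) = [2.293, 5.26305503, 6.447767, 43.825, 99.285]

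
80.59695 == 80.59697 False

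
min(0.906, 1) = 0.906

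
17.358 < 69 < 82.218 True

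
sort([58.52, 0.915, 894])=[0.915, 58.52, 894]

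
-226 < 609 True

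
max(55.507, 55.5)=55.507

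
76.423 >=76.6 False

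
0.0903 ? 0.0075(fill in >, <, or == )>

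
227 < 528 True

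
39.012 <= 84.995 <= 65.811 False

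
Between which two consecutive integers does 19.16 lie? 19 and 20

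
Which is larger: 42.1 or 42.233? 42.233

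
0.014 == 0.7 False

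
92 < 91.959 False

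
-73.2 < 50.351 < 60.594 True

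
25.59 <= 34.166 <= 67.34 True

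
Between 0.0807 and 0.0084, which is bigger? 0.0807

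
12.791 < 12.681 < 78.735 False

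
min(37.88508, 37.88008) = 37.88008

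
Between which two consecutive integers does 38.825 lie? 38 and 39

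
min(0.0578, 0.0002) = 0.0002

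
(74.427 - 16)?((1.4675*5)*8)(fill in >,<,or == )<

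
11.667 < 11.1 False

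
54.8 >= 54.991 False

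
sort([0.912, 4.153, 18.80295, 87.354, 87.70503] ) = [0.912, 4.153, 18.80295, 87.354, 87.70503]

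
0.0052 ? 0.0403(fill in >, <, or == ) <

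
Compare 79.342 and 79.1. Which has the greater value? 79.342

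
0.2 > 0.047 True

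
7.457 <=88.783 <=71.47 False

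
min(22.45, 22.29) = 22.29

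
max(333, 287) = 333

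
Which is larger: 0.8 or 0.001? 0.8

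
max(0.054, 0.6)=0.6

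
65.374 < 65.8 True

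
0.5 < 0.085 False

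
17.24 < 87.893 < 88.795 True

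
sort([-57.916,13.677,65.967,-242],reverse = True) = [65.967,13.677,-57.916,-242]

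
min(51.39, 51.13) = 51.13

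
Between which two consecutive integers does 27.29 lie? 27 and 28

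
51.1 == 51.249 False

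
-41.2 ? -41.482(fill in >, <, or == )>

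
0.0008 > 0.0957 False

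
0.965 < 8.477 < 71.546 True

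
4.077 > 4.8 False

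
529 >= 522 True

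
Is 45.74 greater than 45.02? Yes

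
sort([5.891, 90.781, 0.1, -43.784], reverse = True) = [90.781, 5.891, 0.1, -43.784]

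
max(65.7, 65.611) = 65.7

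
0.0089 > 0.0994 False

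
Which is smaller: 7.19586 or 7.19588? 7.19586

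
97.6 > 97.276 True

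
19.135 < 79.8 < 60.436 False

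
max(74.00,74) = 74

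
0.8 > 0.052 True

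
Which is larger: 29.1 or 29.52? 29.52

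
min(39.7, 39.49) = 39.49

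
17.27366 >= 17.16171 True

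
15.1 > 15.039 True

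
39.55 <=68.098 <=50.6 False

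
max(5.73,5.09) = 5.73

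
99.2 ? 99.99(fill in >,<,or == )<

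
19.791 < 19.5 False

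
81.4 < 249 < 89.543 False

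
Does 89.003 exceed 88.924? Yes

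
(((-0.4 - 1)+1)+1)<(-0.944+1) False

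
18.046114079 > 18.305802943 False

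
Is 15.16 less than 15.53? Yes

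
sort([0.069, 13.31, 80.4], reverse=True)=[80.4, 13.31, 0.069]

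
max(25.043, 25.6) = 25.6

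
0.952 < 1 True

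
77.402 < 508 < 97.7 False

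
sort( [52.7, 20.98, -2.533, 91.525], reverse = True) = [91.525, 52.7, 20.98, -2.533]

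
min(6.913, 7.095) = 6.913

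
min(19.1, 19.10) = 19.1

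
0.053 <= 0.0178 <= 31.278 False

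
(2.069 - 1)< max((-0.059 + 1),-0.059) False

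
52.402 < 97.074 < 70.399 False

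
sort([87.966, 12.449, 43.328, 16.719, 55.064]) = [12.449, 16.719, 43.328, 55.064, 87.966]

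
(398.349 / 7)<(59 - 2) True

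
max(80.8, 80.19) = 80.8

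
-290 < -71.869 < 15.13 True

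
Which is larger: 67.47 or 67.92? 67.92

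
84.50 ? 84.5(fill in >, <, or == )==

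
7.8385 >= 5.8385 True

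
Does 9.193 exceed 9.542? No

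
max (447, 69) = 447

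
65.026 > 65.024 True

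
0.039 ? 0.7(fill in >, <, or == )<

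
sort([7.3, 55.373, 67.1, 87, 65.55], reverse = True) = [87, 67.1, 65.55, 55.373, 7.3]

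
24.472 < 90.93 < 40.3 False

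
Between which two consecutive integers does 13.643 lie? 13 and 14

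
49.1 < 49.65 True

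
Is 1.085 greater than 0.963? Yes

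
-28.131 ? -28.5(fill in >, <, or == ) >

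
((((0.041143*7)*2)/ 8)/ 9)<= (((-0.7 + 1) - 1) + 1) True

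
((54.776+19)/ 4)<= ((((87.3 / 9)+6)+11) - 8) True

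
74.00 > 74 False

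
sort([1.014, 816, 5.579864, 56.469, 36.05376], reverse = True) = [816, 56.469, 36.05376, 5.579864, 1.014]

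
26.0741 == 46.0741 False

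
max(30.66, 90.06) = 90.06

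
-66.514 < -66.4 True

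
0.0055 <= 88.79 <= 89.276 True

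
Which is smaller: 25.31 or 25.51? 25.31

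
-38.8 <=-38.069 True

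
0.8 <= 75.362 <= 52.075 False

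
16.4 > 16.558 False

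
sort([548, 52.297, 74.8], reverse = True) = [548, 74.8, 52.297]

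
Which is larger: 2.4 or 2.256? 2.4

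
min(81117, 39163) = 39163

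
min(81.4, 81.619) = 81.4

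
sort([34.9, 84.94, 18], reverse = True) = [84.94, 34.9, 18]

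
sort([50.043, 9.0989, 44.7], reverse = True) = [50.043, 44.7, 9.0989]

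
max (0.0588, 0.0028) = 0.0588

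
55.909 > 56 False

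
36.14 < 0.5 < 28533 False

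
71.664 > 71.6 True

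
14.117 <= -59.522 False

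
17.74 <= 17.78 True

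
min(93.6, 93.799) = 93.6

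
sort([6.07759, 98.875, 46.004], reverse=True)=[98.875, 46.004, 6.07759]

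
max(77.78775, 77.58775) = 77.78775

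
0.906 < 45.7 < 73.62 True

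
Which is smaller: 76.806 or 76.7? 76.7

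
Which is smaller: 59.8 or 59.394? 59.394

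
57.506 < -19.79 False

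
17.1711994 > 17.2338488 False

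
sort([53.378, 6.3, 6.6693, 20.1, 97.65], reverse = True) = [97.65, 53.378, 20.1, 6.6693, 6.3]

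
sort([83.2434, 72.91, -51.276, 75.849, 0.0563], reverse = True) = [83.2434, 75.849, 72.91, 0.0563, -51.276]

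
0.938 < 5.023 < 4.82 False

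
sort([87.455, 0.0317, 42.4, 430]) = [0.0317, 42.4, 87.455, 430]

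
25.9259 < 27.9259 True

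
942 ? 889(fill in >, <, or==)>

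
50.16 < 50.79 True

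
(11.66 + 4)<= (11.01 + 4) False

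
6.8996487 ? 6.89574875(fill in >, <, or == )>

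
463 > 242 True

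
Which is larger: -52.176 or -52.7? -52.176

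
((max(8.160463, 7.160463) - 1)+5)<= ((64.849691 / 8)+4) False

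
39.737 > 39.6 True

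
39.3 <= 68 True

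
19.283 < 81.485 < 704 True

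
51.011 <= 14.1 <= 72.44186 False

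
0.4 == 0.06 False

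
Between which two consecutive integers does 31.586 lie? 31 and 32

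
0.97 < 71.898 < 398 True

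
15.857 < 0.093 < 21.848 False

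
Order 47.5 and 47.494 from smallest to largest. 47.494, 47.5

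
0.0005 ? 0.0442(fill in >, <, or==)<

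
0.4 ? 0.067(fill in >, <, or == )>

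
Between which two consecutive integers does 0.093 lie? 0 and 1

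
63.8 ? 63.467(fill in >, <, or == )>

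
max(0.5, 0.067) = 0.5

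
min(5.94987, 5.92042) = 5.92042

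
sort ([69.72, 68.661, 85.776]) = [68.661, 69.72, 85.776]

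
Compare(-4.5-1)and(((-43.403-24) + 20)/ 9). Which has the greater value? (((-43.403-24) + 20)/ 9)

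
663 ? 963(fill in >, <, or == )<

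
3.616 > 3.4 True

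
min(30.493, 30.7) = 30.493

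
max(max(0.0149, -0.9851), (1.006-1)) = 0.0149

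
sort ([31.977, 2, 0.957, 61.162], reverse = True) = [61.162, 31.977, 2, 0.957]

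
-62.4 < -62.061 True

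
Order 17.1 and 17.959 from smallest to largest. 17.1, 17.959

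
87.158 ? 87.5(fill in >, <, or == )<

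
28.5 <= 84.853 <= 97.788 True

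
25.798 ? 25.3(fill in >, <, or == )>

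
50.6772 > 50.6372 True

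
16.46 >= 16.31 True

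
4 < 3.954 False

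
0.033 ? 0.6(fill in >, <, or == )<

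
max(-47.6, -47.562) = -47.562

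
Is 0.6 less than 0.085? No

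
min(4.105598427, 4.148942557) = 4.105598427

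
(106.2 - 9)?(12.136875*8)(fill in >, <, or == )>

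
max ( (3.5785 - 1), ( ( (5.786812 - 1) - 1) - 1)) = 2.786812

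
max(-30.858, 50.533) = 50.533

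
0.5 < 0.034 False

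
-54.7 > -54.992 True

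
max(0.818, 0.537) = 0.818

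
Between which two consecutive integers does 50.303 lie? 50 and 51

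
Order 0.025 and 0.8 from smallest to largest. 0.025, 0.8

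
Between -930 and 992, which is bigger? 992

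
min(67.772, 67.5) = 67.5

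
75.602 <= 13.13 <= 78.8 False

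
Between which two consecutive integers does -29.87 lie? -30 and -29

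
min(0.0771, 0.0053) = 0.0053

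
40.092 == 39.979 False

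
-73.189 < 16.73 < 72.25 True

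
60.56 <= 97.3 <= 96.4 False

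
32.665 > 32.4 True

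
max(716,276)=716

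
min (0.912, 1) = 0.912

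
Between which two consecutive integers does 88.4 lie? 88 and 89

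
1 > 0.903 True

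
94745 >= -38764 True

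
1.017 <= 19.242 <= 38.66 True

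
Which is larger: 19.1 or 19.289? 19.289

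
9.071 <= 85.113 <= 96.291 True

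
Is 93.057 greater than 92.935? Yes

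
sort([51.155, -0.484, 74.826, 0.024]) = [-0.484, 0.024, 51.155, 74.826]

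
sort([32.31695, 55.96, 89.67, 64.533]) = [32.31695, 55.96, 64.533, 89.67]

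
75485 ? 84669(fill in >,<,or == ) <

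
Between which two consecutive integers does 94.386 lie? 94 and 95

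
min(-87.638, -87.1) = -87.638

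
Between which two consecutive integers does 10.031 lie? 10 and 11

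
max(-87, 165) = 165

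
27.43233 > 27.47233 False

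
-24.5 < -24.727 False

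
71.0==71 True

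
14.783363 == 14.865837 False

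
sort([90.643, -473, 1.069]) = [-473, 1.069, 90.643]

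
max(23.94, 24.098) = 24.098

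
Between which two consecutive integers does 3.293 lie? 3 and 4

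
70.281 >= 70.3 False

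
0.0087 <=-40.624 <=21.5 False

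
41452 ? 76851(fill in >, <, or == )<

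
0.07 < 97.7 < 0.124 False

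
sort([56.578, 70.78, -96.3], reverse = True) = [70.78, 56.578, -96.3]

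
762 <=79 False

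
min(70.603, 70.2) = 70.2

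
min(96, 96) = 96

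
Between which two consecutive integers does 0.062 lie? 0 and 1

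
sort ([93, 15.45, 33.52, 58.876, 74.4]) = [15.45, 33.52, 58.876, 74.4, 93]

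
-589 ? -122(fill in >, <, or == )<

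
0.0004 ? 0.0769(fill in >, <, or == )<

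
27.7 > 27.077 True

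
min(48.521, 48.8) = 48.521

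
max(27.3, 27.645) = 27.645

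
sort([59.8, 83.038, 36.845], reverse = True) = [83.038, 59.8, 36.845]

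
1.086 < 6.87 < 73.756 True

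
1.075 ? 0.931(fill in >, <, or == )>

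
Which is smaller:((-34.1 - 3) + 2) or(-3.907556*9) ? (-3.907556*9)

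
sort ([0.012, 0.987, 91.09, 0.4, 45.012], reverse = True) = [91.09, 45.012, 0.987, 0.4, 0.012]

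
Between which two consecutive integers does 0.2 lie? 0 and 1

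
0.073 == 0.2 False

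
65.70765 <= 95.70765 True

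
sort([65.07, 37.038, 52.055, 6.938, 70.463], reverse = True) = [70.463, 65.07, 52.055, 37.038, 6.938]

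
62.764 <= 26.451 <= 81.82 False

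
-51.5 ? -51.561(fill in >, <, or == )>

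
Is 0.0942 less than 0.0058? No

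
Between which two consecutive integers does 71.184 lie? 71 and 72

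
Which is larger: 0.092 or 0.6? 0.6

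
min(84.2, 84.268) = 84.2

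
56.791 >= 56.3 True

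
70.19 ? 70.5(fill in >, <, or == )<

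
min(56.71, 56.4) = 56.4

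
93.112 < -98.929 False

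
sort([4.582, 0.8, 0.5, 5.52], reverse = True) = [5.52, 4.582, 0.8, 0.5]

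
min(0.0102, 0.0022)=0.0022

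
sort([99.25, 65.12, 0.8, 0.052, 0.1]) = [0.052, 0.1, 0.8, 65.12, 99.25]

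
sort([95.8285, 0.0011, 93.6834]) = [0.0011, 93.6834, 95.8285]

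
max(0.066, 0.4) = 0.4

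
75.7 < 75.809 True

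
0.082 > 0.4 False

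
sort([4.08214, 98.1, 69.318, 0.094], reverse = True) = [98.1, 69.318, 4.08214, 0.094]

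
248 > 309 False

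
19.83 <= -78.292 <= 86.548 False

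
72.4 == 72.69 False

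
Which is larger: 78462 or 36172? 78462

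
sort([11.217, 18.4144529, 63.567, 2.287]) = [2.287, 11.217, 18.4144529, 63.567]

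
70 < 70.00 False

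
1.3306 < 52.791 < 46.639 False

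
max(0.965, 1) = 1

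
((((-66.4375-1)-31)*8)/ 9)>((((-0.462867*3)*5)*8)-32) True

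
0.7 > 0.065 True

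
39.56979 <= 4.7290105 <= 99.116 False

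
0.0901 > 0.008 True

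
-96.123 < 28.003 True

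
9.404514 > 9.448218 False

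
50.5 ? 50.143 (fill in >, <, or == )>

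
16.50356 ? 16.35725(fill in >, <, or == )>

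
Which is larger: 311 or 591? 591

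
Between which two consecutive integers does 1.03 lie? 1 and 2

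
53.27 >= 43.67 True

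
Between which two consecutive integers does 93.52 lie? 93 and 94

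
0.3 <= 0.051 False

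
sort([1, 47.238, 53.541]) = [1, 47.238, 53.541]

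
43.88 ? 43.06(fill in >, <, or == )>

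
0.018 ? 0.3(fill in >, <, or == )<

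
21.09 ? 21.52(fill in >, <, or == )<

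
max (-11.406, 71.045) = 71.045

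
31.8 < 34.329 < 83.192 True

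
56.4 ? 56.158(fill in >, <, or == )>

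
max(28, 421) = 421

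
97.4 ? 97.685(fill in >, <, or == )<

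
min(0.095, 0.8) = 0.095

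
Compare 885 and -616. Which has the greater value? 885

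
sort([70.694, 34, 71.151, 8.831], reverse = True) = [71.151, 70.694, 34, 8.831]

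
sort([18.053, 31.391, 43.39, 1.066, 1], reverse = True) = [43.39, 31.391, 18.053, 1.066, 1]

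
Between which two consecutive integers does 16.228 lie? 16 and 17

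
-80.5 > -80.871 True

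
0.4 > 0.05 True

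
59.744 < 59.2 False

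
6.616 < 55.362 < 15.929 False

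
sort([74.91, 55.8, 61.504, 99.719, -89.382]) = [-89.382, 55.8, 61.504, 74.91, 99.719]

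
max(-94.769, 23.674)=23.674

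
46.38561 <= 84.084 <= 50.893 False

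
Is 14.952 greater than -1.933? Yes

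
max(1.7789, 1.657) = 1.7789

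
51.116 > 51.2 False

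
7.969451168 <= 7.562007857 False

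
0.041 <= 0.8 True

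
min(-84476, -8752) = -84476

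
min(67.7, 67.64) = 67.64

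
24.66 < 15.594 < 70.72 False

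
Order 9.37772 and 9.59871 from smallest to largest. 9.37772, 9.59871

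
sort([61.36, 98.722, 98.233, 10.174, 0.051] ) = [0.051, 10.174, 61.36, 98.233, 98.722]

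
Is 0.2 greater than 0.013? Yes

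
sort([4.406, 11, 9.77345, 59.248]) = [4.406, 9.77345, 11, 59.248]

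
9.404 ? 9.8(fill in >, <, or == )<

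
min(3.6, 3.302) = 3.302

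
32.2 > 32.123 True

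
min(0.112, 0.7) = 0.112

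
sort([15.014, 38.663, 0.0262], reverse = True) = [38.663, 15.014, 0.0262]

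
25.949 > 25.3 True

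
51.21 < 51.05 False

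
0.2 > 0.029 True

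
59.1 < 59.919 True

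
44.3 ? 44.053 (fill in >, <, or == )>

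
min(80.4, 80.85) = 80.4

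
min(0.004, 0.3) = 0.004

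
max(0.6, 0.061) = 0.6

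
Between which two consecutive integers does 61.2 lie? 61 and 62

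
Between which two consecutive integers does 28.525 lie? 28 and 29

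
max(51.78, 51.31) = 51.78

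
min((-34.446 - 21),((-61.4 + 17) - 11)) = -55.446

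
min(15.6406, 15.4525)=15.4525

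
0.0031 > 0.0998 False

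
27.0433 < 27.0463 True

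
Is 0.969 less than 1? Yes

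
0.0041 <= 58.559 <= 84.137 True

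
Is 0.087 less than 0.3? Yes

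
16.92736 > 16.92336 True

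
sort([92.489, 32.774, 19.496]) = [19.496, 32.774, 92.489]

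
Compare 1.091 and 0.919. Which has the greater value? 1.091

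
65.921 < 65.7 False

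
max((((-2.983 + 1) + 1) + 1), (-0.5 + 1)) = 0.5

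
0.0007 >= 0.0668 False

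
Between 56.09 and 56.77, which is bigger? 56.77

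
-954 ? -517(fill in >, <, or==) <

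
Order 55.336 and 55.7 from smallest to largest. 55.336,55.7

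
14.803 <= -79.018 False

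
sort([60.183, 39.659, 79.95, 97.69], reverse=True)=[97.69, 79.95, 60.183, 39.659]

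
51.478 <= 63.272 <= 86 True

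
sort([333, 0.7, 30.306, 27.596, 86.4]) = [0.7, 27.596, 30.306, 86.4, 333]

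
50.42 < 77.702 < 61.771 False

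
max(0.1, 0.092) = 0.1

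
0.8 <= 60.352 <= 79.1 True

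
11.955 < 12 True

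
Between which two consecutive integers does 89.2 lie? 89 and 90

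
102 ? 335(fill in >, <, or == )<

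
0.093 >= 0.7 False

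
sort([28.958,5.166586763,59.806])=[5.166586763,28.958,59.806]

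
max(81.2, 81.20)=81.20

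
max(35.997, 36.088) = 36.088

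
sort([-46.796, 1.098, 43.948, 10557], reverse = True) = [10557, 43.948, 1.098, -46.796]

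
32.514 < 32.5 False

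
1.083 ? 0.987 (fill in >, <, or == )>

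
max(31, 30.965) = 31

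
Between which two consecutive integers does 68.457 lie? 68 and 69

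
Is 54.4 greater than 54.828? No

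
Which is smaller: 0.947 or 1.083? 0.947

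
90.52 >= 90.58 False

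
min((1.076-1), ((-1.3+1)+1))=0.076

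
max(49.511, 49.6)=49.6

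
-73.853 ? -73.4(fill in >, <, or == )<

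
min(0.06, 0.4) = 0.06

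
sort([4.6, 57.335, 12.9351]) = [4.6, 12.9351, 57.335]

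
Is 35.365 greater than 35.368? No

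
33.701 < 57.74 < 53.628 False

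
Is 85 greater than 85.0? No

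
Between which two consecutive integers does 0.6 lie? 0 and 1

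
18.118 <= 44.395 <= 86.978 True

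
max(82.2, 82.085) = 82.2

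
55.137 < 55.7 True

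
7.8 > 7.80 False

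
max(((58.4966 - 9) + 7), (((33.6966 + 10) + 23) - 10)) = 56.6966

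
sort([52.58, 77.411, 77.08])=[52.58, 77.08, 77.411]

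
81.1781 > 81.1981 False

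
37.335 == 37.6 False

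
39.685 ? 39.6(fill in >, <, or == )>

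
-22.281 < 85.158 True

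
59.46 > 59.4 True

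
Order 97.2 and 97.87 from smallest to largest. 97.2, 97.87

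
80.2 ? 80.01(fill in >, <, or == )>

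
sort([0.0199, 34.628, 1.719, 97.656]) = [0.0199, 1.719, 34.628, 97.656]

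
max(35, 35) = 35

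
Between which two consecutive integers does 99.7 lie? 99 and 100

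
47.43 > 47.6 False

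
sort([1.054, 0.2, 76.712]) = [0.2, 1.054, 76.712]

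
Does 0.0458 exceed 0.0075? Yes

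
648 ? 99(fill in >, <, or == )>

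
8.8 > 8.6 True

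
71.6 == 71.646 False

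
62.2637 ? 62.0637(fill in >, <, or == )>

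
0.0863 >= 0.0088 True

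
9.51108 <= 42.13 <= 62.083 True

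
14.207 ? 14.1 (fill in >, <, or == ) >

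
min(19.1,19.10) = 19.1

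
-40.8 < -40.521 True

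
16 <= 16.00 True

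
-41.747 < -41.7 True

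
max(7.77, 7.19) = 7.77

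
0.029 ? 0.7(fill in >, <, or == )<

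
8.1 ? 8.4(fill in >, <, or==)<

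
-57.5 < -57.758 False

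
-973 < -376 True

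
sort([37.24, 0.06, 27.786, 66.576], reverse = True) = [66.576, 37.24, 27.786, 0.06]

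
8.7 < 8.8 True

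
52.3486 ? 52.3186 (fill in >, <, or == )>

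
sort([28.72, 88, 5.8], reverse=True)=[88, 28.72, 5.8]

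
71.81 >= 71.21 True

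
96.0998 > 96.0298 True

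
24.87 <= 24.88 True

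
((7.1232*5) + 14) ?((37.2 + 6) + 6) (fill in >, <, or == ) >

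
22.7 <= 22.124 False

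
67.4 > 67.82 False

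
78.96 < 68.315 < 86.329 False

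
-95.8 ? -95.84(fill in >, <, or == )>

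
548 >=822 False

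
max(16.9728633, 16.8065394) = 16.9728633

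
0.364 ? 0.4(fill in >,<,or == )<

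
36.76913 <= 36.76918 True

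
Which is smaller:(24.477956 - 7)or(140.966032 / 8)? (24.477956 - 7)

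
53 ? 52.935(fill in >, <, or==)>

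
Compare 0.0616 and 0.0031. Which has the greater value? 0.0616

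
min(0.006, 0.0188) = 0.006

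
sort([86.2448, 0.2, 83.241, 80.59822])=[0.2, 80.59822, 83.241, 86.2448]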